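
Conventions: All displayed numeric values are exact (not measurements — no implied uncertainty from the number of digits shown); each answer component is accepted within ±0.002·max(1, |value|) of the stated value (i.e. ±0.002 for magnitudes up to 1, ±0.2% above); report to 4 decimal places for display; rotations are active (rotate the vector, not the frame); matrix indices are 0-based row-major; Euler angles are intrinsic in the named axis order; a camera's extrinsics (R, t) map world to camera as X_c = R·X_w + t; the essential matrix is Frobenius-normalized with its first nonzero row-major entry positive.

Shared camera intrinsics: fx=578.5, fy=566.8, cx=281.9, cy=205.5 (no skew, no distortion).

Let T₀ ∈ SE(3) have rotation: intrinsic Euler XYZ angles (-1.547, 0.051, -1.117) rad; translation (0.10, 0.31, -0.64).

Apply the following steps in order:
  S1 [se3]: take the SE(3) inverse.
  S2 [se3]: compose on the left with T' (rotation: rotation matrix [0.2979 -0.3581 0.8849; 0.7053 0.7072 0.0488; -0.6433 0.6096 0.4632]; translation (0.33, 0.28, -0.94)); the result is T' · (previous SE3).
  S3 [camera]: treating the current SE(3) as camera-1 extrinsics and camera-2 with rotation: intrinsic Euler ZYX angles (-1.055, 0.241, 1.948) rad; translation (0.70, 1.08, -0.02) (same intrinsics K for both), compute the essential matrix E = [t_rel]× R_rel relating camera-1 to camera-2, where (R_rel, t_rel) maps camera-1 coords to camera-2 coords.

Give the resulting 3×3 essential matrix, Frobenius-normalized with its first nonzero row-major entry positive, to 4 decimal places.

matrix = [0.3432 0.1014 0.2667; -0.5280 0.2356 -0.1705; 0.0279 -0.5708 -0.3330]

after S1 (invert_se3): R=[0.4378 -0.0437 0.8980; 0.8976 -0.0354 -0.4393; 0.0510 0.9984 0.0238], t=(0.5445, -0.3600, -0.2994)
after S2 (compose_se3): R=[-0.1459 0.8831 0.4458; 0.9461 -0.0072 0.3238; 0.2892 0.4691 -0.8345], t=(0.3562, 0.3948, -1.6484)
after S3 (essential): [0.3432 0.1014 0.2667; -0.5280 0.2356 -0.1705; 0.0279 -0.5708 -0.3330]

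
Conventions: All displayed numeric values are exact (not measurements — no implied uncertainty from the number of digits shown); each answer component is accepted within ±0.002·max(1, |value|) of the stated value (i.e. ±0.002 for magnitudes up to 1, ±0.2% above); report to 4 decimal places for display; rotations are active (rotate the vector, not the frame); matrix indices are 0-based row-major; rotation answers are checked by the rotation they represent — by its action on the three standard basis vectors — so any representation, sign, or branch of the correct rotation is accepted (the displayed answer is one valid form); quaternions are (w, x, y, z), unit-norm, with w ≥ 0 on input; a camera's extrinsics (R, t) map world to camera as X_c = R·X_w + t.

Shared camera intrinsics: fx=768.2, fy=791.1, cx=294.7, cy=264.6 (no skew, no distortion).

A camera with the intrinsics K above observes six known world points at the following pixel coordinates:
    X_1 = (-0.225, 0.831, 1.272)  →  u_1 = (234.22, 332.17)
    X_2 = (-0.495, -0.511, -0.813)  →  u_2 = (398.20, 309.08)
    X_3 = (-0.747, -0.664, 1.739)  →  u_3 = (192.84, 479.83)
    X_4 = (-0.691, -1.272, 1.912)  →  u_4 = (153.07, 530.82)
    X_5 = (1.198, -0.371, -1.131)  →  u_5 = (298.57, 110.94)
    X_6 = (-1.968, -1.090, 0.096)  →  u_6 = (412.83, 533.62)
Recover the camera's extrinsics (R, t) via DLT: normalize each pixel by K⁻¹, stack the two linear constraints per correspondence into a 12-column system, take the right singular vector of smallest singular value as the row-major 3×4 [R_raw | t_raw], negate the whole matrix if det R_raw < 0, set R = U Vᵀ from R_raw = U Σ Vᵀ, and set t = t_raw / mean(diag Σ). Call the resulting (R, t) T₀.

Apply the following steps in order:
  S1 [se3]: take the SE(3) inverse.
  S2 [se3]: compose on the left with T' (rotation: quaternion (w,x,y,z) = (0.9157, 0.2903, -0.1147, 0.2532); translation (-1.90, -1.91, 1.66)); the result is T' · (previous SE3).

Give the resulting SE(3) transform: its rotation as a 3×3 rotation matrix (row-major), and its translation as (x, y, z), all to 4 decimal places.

source (pnp_recover): camera pose = R=[-0.6334 0.1895 -0.7502; -0.7459 -0.4077 0.5268; -0.2060 0.8932 0.3996], t=(0.0100, 0.2000, 6.8900)
after S1 (invert_se3): R=[-0.6334 -0.7459 -0.2060; 0.1895 -0.4077 0.8932; -0.7502 0.5268 0.3996], t=(1.5751, -6.0749, -2.8509)
after S2 (compose_se3): R=[-0.5887 -0.4476 -0.6731; 0.3241 -0.8935 0.3107; -0.7405 -0.0352 0.6711], t=(2.8328, -3.8754, -2.9498)

rotation (matrix) = ((-0.5887, -0.4476, -0.6731), (0.3241, -0.8935, 0.3107), (-0.7405, -0.0352, 0.6711)), translation = (2.8328, -3.8754, -2.9498)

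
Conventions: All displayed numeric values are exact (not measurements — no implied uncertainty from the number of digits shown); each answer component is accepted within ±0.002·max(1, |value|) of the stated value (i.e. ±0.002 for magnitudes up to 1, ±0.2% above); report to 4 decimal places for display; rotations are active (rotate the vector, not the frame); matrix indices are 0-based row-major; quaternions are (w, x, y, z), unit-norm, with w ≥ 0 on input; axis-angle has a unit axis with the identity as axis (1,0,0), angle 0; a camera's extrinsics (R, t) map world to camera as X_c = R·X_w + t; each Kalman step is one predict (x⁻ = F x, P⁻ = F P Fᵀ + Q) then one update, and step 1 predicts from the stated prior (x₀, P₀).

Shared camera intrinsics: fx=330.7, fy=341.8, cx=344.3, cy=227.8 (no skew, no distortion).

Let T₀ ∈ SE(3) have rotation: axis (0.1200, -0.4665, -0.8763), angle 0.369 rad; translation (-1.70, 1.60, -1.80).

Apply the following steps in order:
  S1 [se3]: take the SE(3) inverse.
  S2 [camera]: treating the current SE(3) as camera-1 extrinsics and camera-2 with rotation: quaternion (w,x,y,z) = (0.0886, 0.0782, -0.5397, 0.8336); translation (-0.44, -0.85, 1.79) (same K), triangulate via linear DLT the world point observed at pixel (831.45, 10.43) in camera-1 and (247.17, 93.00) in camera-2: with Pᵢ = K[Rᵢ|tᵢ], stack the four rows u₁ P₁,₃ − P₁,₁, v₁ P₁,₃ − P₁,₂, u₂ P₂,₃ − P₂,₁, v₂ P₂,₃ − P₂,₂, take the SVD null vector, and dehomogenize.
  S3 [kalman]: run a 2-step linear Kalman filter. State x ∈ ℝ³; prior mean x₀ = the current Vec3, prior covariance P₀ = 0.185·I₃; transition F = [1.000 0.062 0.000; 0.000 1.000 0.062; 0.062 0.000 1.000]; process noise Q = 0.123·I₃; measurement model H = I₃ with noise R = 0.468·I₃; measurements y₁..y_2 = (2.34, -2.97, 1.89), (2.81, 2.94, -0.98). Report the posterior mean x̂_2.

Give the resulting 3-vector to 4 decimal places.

result = (2.0387, -0.0346, 0.8335)

after S1 (invert_se3): R=[0.9337 -0.3198 0.1612; 0.3123 0.9473 0.0708; -0.1753 -0.0158 0.9844], t=(2.3891, -0.8574, 1.4990)
after S2 (triangulate): (1.2606, -1.6207, 1.6791)
after S3 (kf_track): (2.0387, -0.0346, 0.8335)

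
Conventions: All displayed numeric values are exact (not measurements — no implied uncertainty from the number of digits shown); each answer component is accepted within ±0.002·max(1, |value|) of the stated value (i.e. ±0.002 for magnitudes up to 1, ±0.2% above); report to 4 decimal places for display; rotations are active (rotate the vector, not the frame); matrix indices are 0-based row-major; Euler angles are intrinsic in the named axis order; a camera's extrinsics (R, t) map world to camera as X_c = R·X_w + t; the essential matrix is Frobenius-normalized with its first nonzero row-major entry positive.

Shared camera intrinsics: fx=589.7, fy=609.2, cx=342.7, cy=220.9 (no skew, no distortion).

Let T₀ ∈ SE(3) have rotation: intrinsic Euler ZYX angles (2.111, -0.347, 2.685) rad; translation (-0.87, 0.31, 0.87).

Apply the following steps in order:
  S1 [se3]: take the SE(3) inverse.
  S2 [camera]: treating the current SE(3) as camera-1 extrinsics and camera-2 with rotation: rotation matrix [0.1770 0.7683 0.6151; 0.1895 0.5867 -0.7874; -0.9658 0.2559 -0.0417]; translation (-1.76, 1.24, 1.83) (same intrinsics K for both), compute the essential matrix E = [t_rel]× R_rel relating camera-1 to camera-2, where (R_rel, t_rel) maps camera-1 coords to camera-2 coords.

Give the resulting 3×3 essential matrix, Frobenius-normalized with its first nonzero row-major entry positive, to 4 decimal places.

matrix = [0.0162 -0.1200 -0.6426; 0.6529 0.2211 -0.0813; -0.1309 -0.0971 -0.2530]

after S1 (invert_se3): R=[-0.4837 0.8065 0.3401; 0.8469 0.3330 0.4146; 0.2211 0.4885 -0.8441], t=(-0.9667, 0.2728, 0.7753)
after S2 (essential): [0.0162 -0.1200 -0.6426; 0.6529 0.2211 -0.0813; -0.1309 -0.0971 -0.2530]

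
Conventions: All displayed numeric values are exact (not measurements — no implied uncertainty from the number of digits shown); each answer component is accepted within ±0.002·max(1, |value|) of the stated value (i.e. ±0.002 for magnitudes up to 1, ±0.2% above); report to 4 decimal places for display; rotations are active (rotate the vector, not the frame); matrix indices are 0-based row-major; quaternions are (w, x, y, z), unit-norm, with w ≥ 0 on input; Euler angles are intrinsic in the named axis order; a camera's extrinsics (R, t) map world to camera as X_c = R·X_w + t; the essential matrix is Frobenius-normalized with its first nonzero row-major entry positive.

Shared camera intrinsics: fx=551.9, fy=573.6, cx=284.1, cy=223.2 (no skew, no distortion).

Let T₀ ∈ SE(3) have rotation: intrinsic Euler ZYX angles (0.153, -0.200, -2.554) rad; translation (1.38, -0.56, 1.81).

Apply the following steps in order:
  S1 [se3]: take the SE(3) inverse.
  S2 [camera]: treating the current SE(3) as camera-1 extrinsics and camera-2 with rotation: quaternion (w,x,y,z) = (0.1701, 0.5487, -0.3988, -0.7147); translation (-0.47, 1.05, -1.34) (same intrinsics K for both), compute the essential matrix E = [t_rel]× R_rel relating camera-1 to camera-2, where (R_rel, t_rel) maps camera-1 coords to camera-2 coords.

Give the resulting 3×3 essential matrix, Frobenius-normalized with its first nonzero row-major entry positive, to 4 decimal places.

matrix = [0.4323 0.1125 0.2761; -0.0217 0.6569 0.1418; -0.4389 0.1897 -0.2089]

after S1 (invert_se3): R=[0.9686 0.1494 0.1987; 0.2357 -0.8058 -0.5433; 0.0789 0.5731 -0.8157], t=(-1.6126, 0.2069, 1.6884)
after S2 (essential): [0.4323 0.1125 0.2761; -0.0217 0.6569 0.1418; -0.4389 0.1897 -0.2089]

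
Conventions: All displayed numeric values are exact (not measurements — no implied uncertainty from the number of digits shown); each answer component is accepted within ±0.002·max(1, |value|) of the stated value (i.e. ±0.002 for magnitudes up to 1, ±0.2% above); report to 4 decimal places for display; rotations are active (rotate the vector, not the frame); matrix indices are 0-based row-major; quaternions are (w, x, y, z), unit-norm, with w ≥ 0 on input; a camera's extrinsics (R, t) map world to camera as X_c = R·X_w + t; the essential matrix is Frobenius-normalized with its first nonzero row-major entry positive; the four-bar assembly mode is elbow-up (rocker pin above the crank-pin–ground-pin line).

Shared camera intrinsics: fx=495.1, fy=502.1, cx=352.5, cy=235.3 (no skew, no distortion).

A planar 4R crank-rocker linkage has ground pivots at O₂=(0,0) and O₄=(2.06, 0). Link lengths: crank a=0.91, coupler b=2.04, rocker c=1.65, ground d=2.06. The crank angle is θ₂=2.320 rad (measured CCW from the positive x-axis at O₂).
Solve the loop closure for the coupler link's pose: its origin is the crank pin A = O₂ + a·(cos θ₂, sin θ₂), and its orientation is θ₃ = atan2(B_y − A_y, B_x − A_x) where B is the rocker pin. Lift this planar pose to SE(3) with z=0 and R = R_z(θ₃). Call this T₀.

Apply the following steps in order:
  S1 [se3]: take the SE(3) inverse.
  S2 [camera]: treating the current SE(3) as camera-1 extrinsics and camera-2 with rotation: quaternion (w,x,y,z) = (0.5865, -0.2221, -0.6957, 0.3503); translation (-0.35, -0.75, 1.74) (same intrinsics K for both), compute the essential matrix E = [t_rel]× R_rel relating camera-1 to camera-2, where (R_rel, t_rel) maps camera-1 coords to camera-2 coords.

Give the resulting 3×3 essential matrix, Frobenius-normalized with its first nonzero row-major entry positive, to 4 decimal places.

source (fourbar_fk): coupler pose = R=[0.9241 -0.3822 0.0000; 0.3822 0.9241 0.0000; 0.0000 0.0000 1.0000], t=(-0.6198, 0.6663, 0.0000)
after S1 (invert_se3): R=[0.9241 0.3822 0.0000; -0.3822 0.9241 0.0000; 0.0000 0.0000 1.0000], t=(0.3180, -0.8526, 0.0000)
after S2 (essential): [0.6137 -0.2682 -0.1457; 0.0632 0.1703 0.5036; 0.2682 0.0633 0.4094]

matrix = [0.6137 -0.2682 -0.1457; 0.0632 0.1703 0.5036; 0.2682 0.0633 0.4094]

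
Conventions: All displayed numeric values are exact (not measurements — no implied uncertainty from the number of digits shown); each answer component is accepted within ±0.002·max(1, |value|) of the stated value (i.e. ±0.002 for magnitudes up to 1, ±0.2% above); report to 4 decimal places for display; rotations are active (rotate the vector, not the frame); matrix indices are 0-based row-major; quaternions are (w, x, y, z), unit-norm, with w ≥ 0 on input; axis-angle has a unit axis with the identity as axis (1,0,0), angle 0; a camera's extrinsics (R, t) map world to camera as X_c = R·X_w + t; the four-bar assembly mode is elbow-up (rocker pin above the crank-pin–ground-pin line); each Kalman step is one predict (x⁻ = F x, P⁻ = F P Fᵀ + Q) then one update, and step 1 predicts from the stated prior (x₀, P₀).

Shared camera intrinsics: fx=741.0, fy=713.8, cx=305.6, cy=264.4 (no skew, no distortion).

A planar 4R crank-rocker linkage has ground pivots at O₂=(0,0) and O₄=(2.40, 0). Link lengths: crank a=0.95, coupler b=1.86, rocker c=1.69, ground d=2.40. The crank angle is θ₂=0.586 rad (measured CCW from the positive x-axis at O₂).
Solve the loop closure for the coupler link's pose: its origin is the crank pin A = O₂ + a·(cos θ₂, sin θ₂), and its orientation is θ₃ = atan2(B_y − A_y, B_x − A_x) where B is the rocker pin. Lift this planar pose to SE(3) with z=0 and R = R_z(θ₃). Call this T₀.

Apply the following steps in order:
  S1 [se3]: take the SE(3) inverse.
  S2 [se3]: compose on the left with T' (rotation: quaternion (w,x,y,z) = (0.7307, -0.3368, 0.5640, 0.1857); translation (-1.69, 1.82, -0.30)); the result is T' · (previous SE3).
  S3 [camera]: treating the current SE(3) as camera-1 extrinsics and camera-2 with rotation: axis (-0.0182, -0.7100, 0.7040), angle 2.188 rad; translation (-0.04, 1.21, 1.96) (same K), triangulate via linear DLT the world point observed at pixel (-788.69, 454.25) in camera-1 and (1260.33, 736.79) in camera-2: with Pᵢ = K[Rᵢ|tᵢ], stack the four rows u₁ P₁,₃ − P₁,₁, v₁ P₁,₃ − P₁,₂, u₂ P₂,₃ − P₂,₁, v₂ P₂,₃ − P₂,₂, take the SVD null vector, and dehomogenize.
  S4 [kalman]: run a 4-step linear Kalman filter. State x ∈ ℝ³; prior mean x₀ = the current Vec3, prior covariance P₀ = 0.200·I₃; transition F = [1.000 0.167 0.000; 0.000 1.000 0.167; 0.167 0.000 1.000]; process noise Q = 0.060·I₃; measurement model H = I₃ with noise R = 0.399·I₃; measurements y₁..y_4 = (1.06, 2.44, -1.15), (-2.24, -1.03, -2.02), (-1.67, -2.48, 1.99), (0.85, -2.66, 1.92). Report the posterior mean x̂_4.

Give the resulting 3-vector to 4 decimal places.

source (fourbar_fk): coupler pose = R=[0.7827 -0.6224 0.0000; 0.6224 0.7827 0.0000; 0.0000 0.0000 1.0000], t=(0.7915, 0.5254, 0.0000)
after S1 (invert_se3): R=[0.7827 0.6224 0.0000; -0.6224 0.7827 0.0000; 0.0000 0.0000 1.0000], t=(-0.9465, 0.0814, 0.0000)
after S2 (compose_se3): R=[0.6361 -0.3263 0.6992; -0.5232 0.4836 0.7017; -0.5671 -0.8122 0.1369], t=(-2.0221, 1.9801, 0.5756)
after S3 (triangulate): (-1.3949, -1.6455, -1.7966)
after S4 (kf_track): (-0.6489, -1.6294, 0.0663)

result = (-0.6489, -1.6294, 0.0663)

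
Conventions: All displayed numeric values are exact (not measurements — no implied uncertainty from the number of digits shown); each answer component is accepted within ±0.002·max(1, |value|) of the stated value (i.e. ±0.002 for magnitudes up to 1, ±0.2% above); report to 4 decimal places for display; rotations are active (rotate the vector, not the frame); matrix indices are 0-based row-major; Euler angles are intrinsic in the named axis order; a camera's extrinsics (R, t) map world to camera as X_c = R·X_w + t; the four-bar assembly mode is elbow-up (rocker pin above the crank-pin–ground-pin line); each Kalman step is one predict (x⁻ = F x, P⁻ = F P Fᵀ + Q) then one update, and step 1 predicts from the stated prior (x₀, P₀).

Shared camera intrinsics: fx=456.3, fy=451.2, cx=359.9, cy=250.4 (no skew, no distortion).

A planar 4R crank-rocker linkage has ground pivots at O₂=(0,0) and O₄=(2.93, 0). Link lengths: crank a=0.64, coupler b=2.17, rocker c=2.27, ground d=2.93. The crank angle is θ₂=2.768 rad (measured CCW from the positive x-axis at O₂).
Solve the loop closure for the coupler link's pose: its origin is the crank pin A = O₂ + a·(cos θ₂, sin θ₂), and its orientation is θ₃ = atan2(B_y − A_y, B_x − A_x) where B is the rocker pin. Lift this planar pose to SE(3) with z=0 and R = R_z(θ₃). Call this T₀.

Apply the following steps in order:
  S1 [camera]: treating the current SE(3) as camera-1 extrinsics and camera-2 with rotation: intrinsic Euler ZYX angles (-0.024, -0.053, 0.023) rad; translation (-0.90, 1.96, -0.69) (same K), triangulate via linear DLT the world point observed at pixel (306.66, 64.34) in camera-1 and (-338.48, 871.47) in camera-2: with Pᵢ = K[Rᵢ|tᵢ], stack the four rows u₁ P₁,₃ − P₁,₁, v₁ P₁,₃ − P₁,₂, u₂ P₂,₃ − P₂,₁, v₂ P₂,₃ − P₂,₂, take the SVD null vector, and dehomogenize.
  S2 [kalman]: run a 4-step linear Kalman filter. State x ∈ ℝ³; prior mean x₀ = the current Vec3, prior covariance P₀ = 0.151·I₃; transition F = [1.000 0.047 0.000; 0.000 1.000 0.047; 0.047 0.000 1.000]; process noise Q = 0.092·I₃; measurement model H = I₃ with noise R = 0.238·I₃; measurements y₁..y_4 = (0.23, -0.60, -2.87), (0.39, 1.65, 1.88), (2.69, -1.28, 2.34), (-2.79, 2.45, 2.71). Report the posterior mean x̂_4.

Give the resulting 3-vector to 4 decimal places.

source (fourbar_fk): coupler pose = R=[0.8245 -0.5659 0.0000; 0.5659 0.8245 0.0000; 0.0000 0.0000 1.0000], t=(-0.5959, 0.2336, 0.0000)
after S1 (triangulate): (-0.1188, -0.9270, 1.4500)
after S2 (kf_track): (-0.5147, 0.9549, 2.0107)

result = (-0.5147, 0.9549, 2.0107)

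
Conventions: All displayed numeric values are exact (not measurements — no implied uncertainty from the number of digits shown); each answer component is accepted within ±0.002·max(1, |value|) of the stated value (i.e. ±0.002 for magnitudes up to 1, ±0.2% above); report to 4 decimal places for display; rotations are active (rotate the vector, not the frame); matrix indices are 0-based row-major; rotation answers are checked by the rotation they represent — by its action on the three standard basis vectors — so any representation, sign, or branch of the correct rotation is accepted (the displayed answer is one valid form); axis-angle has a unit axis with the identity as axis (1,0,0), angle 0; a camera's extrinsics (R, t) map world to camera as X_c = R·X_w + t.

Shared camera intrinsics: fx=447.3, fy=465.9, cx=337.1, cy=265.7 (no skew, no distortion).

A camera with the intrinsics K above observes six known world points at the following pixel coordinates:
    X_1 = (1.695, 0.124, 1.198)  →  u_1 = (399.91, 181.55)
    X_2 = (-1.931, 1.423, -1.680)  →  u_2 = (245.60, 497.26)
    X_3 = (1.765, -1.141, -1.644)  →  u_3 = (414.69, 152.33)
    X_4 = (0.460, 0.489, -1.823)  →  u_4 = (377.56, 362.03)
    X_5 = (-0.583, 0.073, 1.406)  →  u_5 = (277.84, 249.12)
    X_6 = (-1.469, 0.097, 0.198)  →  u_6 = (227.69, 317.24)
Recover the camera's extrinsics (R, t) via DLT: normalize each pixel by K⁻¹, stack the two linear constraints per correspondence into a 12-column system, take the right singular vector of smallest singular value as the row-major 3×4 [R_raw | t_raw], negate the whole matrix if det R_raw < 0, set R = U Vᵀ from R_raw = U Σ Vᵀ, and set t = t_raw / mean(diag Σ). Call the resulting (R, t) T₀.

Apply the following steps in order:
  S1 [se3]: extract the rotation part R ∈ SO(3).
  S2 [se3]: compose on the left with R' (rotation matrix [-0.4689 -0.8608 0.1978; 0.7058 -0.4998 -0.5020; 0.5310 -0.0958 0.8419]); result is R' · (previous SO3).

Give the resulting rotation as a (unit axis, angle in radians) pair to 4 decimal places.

source (pnp_recover): camera pose = R=[0.8531 0.5120 -0.1007; -0.4979 0.7410 -0.4505; -0.1561 0.4345 0.8871], t=(-0.4000, 0.0200, 6.1901)
after S1 (rot_of_se3): [0.8531 0.5120 -0.1007; -0.4979 0.7410 -0.4505; -0.1561 0.4345 0.8871]
after S2 (compose_so3): [-0.0022 -0.7920 0.6105; 0.9293 -0.2271 -0.2912; 0.3693 0.5667 0.7365]

rotation (axis_angle) = ((0.4426, 0.1244, 0.8880), 1.8198)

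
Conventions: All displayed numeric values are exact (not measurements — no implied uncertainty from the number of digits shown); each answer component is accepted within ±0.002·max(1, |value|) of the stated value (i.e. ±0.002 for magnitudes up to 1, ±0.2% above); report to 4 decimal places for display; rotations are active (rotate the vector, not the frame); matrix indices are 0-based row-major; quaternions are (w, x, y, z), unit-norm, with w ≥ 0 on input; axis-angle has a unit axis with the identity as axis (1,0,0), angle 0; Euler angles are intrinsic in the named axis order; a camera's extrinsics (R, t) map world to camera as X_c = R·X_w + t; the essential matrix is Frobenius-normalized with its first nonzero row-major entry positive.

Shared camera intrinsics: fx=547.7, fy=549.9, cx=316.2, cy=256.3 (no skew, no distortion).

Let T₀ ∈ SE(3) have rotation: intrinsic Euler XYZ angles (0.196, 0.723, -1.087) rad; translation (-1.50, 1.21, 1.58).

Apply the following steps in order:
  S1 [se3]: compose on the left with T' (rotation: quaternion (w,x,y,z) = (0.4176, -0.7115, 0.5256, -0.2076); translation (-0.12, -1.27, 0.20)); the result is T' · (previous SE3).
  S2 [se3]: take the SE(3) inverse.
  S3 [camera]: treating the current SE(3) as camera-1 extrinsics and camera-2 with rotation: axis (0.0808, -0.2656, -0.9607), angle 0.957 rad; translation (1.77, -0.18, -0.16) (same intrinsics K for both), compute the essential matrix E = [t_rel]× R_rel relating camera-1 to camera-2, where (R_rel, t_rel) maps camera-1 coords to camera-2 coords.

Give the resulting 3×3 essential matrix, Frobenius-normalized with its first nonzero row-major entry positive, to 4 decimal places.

after S1 (compose_se3): R=[0.2421 -0.4433 0.8631; -0.4199 -0.8498 -0.3186; 0.8747 -0.2853 -0.3919], t=(-0.1968, 0.5867, -1.4605)
after S2 (invert_se3): R=[0.2421 -0.4199 0.8747; -0.4433 -0.8498 -0.2853; 0.8631 -0.3186 -0.3919], t=(1.5715, -0.0052, -0.2156)
after S3 (essential): [0.0963 0.0971 0.3457; 0.3437 -0.6133 -0.0377; 0.2200 0.0497 0.5614]

matrix = [0.0963 0.0971 0.3457; 0.3437 -0.6133 -0.0377; 0.2200 0.0497 0.5614]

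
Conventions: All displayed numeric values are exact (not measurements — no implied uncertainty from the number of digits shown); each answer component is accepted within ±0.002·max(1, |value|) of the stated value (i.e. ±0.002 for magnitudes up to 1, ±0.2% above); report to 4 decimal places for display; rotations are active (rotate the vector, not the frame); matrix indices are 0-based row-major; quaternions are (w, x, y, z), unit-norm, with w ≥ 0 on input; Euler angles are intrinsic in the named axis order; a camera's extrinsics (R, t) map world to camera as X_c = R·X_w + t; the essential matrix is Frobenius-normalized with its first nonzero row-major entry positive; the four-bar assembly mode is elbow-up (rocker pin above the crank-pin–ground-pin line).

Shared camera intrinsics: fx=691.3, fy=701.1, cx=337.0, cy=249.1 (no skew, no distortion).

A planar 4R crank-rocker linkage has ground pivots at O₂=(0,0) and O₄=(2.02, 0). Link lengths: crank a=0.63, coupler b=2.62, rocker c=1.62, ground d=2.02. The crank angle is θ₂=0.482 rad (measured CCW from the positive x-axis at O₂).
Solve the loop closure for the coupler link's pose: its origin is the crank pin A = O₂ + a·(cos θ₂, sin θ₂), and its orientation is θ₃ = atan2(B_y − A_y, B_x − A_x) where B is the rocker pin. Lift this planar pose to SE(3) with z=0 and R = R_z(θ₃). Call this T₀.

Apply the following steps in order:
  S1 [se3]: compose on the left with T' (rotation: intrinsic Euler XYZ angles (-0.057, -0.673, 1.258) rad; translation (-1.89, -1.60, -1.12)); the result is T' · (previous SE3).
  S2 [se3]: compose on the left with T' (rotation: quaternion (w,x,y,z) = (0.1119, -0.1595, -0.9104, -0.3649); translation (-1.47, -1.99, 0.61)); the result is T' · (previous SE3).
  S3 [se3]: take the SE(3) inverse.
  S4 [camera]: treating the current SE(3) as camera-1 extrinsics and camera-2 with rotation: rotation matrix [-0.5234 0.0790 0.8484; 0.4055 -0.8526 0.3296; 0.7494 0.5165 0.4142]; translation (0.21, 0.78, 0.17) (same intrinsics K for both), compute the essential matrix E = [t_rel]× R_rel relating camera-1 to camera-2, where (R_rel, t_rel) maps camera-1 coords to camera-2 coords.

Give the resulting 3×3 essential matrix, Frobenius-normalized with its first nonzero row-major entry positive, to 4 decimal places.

matrix = [0.5753 0.3973 0.1056; -0.1089 0.0880 0.2221; -0.2583 0.2300 0.5581]

source (fourbar_fk): coupler pose = R=[0.9213 -0.3888 0.0000; 0.3888 0.9213 0.0000; 0.0000 0.0000 1.0000], t=(0.5582, 0.2920, 0.0000)
after S1 (compose_se3): R=[-0.0676 -0.7790 -0.6233; 0.9916 -0.1217 0.0445; -0.1105 -0.6151 0.7807], t=(-1.9730, -0.9838, -1.2214)
after S2 (compose_se3): R=[0.4411 0.7283 0.5244; 0.5855 -0.6763 0.4469; 0.6801 0.1099 -0.7248], t=(0.0938, -3.9288, 0.2253)
after S3 (invert_se3): R=[0.4411 0.5855 0.6801; 0.7283 -0.6763 0.1099; 0.5244 0.4469 -0.7248], t=(2.1058, -2.7503, 1.8698)
after S4 (essential): [0.5753 0.3973 0.1056; -0.1089 0.0880 0.2221; -0.2583 0.2300 0.5581]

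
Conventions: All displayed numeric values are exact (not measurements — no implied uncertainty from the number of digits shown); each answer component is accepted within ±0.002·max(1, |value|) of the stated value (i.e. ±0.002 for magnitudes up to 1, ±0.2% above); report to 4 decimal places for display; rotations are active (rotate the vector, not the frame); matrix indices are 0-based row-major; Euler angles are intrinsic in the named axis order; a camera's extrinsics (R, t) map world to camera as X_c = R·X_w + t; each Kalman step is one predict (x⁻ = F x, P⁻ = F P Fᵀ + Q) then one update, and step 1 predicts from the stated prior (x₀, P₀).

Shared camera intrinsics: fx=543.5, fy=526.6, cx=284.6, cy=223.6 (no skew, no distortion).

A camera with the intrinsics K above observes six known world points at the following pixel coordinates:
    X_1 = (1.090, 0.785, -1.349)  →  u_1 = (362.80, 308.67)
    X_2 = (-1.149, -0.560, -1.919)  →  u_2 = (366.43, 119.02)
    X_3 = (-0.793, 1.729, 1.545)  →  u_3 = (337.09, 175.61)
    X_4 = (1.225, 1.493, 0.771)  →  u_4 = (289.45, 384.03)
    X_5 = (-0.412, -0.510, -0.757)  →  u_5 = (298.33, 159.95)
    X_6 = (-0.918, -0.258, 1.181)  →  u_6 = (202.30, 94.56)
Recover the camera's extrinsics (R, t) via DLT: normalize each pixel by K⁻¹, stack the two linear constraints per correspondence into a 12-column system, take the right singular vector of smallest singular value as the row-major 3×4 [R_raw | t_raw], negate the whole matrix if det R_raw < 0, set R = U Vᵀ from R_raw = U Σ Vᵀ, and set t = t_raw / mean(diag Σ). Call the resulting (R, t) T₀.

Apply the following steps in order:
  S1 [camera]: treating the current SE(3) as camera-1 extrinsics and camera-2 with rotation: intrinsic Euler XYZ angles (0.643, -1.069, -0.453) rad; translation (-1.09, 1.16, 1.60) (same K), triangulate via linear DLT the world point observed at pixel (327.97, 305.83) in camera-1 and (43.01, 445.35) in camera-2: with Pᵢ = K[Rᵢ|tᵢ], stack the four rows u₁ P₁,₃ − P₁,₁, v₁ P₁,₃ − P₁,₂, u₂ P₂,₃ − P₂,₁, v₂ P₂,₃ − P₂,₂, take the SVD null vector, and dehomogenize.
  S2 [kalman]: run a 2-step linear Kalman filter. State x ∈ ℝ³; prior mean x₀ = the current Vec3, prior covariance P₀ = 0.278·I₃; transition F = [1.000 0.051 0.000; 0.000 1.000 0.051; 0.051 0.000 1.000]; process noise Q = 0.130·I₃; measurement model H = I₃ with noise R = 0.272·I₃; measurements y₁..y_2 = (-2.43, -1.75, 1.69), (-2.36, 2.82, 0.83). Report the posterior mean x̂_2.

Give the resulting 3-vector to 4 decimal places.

result = (-1.8638, 1.3246, 1.0982)

source (pnp_recover): camera pose = R=[-0.3167 0.6904 -0.6504; 0.9166 0.3991 -0.0227; 0.2439 -0.6034 -0.7592], t=(-0.0999, -0.2500, 5.9489)
after S1 (triangulate): (0.2198, 1.7791, 1.1281)
after S2 (kf_track): (-1.8638, 1.3246, 1.0982)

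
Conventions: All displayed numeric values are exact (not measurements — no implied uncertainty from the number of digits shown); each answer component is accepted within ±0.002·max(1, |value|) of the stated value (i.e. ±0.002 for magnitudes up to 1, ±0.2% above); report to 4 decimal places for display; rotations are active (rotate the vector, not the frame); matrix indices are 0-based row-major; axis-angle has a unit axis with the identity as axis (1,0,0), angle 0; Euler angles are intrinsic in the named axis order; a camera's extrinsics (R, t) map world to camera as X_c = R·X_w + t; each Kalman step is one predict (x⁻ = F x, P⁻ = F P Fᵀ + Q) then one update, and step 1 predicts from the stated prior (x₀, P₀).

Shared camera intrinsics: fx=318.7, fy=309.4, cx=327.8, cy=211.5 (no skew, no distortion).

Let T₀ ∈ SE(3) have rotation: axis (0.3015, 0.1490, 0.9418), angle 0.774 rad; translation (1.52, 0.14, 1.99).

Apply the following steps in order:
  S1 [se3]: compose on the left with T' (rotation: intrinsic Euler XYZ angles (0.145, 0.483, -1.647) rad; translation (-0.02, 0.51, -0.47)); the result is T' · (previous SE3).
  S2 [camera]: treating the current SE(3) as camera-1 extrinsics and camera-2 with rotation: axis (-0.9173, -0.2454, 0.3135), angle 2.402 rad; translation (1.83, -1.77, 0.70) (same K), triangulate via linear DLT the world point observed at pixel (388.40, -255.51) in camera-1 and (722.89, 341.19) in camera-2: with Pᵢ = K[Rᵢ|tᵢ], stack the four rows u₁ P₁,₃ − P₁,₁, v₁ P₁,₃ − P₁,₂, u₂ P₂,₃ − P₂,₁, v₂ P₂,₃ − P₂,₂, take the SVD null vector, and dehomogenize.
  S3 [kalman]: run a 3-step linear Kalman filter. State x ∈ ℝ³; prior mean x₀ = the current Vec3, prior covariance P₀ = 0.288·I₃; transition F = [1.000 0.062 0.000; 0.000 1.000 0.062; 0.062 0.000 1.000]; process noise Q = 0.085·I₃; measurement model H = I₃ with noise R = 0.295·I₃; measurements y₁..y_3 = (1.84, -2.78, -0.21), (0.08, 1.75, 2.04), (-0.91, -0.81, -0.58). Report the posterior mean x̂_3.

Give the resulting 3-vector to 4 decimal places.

after S1 (compose_se3): R=[0.5319 0.7970 0.2862; -0.7375 0.6020 -0.3059; -0.4161 -0.0484 0.9080], t=(0.9254, -1.2533, 1.0424)
after S2 (triangulate): (0.7028, -1.6335, 1.4125)
after S3 (kf_track): (-0.0271, -0.5696, 0.4930)

result = (-0.0271, -0.5696, 0.4930)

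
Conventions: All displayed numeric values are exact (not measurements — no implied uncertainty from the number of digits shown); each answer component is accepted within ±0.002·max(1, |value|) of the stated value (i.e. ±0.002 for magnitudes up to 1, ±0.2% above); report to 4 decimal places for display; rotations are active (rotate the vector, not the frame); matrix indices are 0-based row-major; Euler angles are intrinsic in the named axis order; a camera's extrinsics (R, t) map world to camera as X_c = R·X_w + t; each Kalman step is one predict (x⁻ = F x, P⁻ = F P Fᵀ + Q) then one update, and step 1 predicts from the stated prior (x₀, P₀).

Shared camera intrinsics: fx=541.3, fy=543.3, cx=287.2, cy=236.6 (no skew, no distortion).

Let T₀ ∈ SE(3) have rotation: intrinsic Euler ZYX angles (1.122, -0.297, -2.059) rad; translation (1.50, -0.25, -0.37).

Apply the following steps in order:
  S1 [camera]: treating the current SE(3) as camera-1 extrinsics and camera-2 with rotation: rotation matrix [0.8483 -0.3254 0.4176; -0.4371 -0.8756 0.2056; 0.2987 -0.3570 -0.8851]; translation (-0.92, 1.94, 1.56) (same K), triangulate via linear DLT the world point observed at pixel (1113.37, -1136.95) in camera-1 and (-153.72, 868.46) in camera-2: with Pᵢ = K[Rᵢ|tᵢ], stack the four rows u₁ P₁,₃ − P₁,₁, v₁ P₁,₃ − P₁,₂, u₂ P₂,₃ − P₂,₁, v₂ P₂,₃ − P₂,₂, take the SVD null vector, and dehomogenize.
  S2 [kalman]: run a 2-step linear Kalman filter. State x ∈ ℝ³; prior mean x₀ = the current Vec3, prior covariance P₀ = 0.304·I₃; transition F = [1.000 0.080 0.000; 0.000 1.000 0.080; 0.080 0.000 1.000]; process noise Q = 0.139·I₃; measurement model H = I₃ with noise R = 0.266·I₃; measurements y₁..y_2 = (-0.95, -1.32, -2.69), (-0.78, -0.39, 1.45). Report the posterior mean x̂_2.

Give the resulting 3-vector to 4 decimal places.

result = (-0.9440, -0.8514, -0.2951)

after S1 (triangulate): (-1.3956, -1.1971, -1.4347)
after S2 (kf_track): (-0.9440, -0.8514, -0.2951)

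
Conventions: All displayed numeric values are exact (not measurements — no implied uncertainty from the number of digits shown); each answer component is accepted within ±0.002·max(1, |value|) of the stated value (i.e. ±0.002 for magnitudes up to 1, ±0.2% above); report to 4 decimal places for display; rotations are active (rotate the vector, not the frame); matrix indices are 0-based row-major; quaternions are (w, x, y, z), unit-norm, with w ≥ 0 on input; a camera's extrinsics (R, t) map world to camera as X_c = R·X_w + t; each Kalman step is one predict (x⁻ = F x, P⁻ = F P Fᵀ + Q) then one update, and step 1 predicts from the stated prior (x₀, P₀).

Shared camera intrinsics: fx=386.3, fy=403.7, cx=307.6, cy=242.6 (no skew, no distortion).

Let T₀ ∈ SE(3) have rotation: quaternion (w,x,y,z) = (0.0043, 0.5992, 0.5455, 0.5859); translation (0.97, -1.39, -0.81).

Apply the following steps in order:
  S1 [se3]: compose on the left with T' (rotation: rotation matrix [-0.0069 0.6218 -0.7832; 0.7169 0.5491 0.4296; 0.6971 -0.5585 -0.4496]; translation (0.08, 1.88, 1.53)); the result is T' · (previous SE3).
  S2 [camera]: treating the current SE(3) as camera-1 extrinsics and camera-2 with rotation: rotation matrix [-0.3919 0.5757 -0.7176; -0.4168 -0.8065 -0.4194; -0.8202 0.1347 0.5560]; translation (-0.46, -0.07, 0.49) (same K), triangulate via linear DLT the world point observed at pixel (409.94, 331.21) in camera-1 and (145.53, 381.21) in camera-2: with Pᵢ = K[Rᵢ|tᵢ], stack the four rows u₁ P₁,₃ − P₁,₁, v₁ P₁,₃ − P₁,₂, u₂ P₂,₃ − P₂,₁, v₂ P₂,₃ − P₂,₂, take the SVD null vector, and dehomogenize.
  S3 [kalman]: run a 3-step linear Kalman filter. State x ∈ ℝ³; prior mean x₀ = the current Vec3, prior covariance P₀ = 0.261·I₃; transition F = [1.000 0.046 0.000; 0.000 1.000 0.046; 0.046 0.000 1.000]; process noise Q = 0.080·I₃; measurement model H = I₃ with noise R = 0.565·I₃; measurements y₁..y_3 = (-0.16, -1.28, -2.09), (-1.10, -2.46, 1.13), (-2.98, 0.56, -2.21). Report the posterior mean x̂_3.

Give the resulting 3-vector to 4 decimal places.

after S1 (compose_se3): R=[-0.1347 -0.7609 0.6348; 0.4593 0.5197 0.7204; -0.8780 0.3886 0.2795], t=(-0.1566, 1.4642, 3.3467)
after S2 (triangulate): (-1.6445, -0.7400, 1.0077)
after S3 (kf_track): (-1.7983, -0.8317, -0.6154)

result = (-1.7983, -0.8317, -0.6154)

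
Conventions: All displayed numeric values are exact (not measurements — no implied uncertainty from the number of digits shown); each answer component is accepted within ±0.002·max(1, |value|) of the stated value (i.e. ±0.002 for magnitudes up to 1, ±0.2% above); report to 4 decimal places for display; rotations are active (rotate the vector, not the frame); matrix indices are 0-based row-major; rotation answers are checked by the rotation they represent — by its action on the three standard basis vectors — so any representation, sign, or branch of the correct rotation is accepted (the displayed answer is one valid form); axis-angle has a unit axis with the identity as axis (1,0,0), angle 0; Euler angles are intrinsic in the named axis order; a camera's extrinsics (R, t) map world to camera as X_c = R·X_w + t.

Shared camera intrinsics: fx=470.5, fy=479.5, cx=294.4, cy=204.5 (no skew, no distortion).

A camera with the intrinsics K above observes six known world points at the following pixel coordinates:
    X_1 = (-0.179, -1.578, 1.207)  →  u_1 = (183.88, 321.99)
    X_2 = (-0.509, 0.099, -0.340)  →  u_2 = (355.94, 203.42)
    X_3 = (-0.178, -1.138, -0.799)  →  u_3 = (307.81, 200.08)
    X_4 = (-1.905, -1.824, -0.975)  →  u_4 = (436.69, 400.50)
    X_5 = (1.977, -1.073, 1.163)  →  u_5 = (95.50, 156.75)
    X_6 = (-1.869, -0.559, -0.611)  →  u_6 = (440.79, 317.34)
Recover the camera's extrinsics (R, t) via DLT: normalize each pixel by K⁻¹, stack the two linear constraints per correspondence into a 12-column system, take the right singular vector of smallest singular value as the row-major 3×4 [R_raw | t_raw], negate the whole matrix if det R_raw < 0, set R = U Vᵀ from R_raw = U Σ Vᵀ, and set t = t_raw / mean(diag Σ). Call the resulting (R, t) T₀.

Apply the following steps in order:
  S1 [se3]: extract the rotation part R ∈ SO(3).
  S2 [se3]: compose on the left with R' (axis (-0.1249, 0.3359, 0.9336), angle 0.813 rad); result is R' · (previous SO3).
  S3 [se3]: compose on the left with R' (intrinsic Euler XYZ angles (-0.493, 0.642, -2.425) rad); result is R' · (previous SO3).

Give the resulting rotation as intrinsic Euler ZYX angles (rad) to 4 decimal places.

rotation (euler_zyx) = (1.9859, -0.2084, 1.4824)

source (pnp_recover): camera pose = R=[-0.6725 0.4986 -0.5470; -0.7370 -0.3825 0.5573; 0.0686 0.7779 0.6247], t=(0.1300, -0.1600, 5.5803)
after S1 (rot_of_se3): [-0.6725 0.4986 -0.5470; -0.7370 -0.3825 0.5573; 0.0686 0.7779 0.6247]
after S2 (compose_so3): [0.0582 0.7710 -0.6342; -0.9667 0.2020 0.1569; 0.2490 0.6040 0.7571]
after S3 (compose_so3): [-0.3946 0.0023 0.9189; 0.8953 -0.2242 0.3850; 0.2069 0.9745 0.0864]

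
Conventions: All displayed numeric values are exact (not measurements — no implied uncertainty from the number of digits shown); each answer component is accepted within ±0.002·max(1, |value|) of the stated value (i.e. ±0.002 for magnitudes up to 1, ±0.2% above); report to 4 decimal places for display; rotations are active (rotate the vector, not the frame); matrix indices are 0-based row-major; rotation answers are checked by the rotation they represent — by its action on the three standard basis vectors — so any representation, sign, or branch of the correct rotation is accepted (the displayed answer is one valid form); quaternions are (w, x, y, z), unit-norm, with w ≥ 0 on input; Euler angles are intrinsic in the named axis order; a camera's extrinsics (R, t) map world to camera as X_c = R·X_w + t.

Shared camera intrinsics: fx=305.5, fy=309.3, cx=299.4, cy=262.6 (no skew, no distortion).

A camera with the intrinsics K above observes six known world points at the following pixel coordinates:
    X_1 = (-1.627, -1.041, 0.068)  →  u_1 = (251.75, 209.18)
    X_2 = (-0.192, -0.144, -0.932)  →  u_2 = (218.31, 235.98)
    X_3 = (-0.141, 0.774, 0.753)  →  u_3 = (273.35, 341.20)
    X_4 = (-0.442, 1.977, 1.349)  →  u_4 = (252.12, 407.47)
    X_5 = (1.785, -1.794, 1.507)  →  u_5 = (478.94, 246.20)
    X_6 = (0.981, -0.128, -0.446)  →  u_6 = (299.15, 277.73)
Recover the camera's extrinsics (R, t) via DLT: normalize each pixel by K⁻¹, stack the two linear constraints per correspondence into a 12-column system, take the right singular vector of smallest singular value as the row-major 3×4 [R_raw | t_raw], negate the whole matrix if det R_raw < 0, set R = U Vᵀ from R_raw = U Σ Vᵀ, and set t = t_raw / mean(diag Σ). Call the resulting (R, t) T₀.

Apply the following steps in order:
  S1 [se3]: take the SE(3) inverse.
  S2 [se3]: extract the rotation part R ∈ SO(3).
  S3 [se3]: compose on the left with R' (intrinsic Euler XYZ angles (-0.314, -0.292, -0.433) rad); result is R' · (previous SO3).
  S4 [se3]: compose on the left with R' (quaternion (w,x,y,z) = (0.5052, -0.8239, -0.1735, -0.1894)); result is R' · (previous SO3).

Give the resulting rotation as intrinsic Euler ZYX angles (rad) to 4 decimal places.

rotation (euler_zyx) = (1.5115, -0.0691, -2.5132)

source (pnp_recover): camera pose = R=[0.6300 -0.4800 0.6105; 0.2269 0.8656 0.4464; -0.7427 -0.1427 0.6543], t=(-0.4100, 0.2500, 4.3294)
after S1 (invert_se3): R=[0.6300 0.2269 -0.7427; -0.4800 0.8656 -0.1427; 0.6105 0.4464 0.6543], t=(3.4170, 0.2048, -2.6939)
after S2 (rot_of_se3): [0.6300 0.2269 -0.7427; -0.4800 0.8656 -0.1427; 0.6105 0.4464 0.6543]
after S3 (compose_so3): [0.1791 0.4166 -0.8913; -0.4523 0.8394 0.3014; 0.8737 0.3491 0.3387]
after S4 (compose_so3): [0.0591 0.8100 -0.5835; 0.9959 -0.0074 0.0906; 0.0690 -0.5864 -0.8070]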